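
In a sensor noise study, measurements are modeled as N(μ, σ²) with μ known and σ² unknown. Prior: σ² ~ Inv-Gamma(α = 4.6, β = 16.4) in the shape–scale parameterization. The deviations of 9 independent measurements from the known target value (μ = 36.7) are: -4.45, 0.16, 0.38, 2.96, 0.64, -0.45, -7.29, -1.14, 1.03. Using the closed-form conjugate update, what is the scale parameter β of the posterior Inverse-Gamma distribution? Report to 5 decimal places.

58.82540

With known mean μ and an Inverse-Gamma(α, β) prior on σ², the Normal likelihood is conjugate: posterior is Inv-Gamma(α + n/2, β + Σ(xᵢ−μ)²/2).
Σ(xᵢ−μ)² = (-4.45)² + (0.16)² + (0.38)² + (2.96)² + (0.64)² + (-0.45)² + (-7.29)² + (-1.14)² + (1.03)² = 84.8508.
Posterior: Inv-Gamma(4.6 + 9/2, 16.4 + 84.8508/2) = Inv-Gamma(9.10, 58.82540).
Posterior β = 58.82540.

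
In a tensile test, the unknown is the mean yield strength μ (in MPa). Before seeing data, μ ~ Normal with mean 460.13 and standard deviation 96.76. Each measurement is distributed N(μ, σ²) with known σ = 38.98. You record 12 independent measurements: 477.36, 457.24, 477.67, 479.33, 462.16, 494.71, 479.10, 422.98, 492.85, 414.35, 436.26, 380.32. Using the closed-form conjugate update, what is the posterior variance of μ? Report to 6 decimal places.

For Normal data with known variance σ², a Normal(μ₀, σ₀²) prior on μ is conjugate. Posterior precision = 1/σ₀² + n/σ²; posterior mean is the precision-weighted average of μ₀ and x̄.
σ₀² = 96.76² = 9362.4976, σ² = 38.98² = 1519.4404; σ² + n·σ₀² = 1519.4404 + 12·9362.4976 = 113869.4116.
Posterior precision = 1/σ₀² + n/σ² = 1/9362.4976 + 12/1519.4404 = (σ² + n·σ₀²)/(σ₀²σ²) = 113869.4116/(9362.4976·1519.4404); posterior variance σₙ² = σ₀²σ²/(σ² + n·σ₀²) = 9362.4976·1519.4404/113869.4116 = 124.930452.

124.930452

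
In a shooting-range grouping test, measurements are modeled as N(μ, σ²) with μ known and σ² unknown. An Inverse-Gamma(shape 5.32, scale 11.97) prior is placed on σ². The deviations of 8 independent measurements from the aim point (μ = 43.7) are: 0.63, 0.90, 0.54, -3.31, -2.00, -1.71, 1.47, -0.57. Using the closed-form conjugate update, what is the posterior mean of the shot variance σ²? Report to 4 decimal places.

2.7527

With known mean μ and an Inverse-Gamma(α, β) prior on σ², the Normal likelihood is conjugate: posterior is Inv-Gamma(α + n/2, β + Σ(xᵢ−μ)²/2).
Σ(xᵢ−μ)² = (0.63)² + (0.90)² + (0.54)² + (-3.31)² + (-2.00)² + (-1.71)² + (1.47)² + (-0.57)² = 21.8645.
Posterior: Inv-Gamma(5.32 + 8/2, 11.97 + 21.8645/2) = Inv-Gamma(9.32, 22.90225).
E[σ²|data] = β/(α−1) = 22.90225/8.32 = 2.7527.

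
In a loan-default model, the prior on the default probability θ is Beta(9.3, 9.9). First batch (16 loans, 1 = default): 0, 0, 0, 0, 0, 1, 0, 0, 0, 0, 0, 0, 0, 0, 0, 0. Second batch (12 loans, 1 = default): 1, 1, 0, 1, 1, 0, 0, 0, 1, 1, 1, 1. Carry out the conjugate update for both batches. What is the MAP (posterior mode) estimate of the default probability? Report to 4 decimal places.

0.3827

The Beta prior is conjugate to a Binomial/Bernoulli likelihood; the update adds successes to α and failures to β.
After batch 1: Beta(9.3+1, 9.9+15) = Beta(10.3, 24.9).
After batch 2: Beta(10.3+8, 24.9+4) = Beta(18.3, 28.9).
Mode of Beta(a,b) for a,b>1 is (a−1)/(a+b−2) = 17.3/45.2 = 0.3827.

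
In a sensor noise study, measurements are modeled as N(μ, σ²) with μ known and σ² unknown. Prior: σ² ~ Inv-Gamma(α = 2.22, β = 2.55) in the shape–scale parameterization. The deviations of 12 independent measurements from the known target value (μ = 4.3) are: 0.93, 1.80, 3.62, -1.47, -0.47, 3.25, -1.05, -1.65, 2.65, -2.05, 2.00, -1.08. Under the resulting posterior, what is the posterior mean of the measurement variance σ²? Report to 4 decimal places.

With known mean μ and an Inverse-Gamma(α, β) prior on σ², the Normal likelihood is conjugate: posterior is Inv-Gamma(α + n/2, β + Σ(xᵢ−μ)²/2).
Σ(xᵢ−μ)² = (0.93)² + (1.80)² + (3.62)² + (-1.47)² + (-0.47)² + (3.25)² + (-1.05)² + (-1.65)² + (2.65)² + (-2.05)² + (2.00)² + (-1.08)² = 50.3700.
Posterior: Inv-Gamma(2.22 + 12/2, 2.55 + 50.3700/2) = Inv-Gamma(8.22, 27.73500).
E[σ²|data] = β/(α−1) = 27.73500/7.22 = 3.8414.

3.8414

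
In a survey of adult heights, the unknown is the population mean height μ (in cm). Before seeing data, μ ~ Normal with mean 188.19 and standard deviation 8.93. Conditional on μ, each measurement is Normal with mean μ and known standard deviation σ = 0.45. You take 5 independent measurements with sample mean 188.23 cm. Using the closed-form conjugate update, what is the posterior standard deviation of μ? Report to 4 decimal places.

For Normal data with known variance σ², a Normal(μ₀, σ₀²) prior on μ is conjugate. Posterior precision = 1/σ₀² + n/σ²; posterior mean is the precision-weighted average of μ₀ and x̄.
σ₀² = 8.93² = 79.7449, σ² = 0.45² = 0.2025; σ² + n·σ₀² = 0.2025 + 5·79.7449 = 398.927.
Posterior precision = 1/σ₀² + n/σ² = 1/79.7449 + 5/0.2025 = (σ² + n·σ₀²)/(σ₀²σ²) = 398.927/(79.7449·0.2025); posterior variance σₙ² = σ₀²σ²/(σ² + n·σ₀²) = 79.7449·0.2025/398.927 = 0.040479.
Posterior SD = √σₙ² = √(79.7449·0.2025/398.927) = 0.2012.

0.2012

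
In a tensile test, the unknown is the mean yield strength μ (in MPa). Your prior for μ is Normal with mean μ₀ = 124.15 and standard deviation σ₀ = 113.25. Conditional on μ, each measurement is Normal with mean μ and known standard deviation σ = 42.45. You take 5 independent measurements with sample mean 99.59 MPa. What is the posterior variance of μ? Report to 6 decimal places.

For Normal data with known variance σ², a Normal(μ₀, σ₀²) prior on μ is conjugate. Posterior precision = 1/σ₀² + n/σ²; posterior mean is the precision-weighted average of μ₀ and x̄.
σ₀² = 113.25² = 12825.5625, σ² = 42.45² = 1802.0025; σ² + n·σ₀² = 1802.0025 + 5·12825.5625 = 65929.815.
Posterior precision = 1/σ₀² + n/σ² = 1/12825.5625 + 5/1802.0025 = (σ² + n·σ₀²)/(σ₀²σ²) = 65929.815/(12825.5625·1802.0025); posterior variance σₙ² = σ₀²σ²/(σ² + n·σ₀²) = 12825.5625·1802.0025/65929.815 = 350.549985.

350.549985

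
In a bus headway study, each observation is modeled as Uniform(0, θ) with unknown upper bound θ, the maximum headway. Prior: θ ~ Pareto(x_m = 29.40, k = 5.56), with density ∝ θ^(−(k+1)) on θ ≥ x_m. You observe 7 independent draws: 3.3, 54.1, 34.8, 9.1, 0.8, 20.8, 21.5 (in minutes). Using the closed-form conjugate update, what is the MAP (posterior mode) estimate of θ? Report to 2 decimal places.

54.10

A Pareto(scale x_m, shape k) prior on the upper bound θ of Uniform(0, θ) is conjugate: posterior is Pareto(max(x_m, max xᵢ), k + n).
Sample maximum = 54.1; prior scale x_m = 29.40 → posterior scale = max = 54.10.
Posterior shape = 5.56 + 7 = 12.56.
The Pareto density is decreasing on [x_m, ∞), so the mode is x_m = 54.10.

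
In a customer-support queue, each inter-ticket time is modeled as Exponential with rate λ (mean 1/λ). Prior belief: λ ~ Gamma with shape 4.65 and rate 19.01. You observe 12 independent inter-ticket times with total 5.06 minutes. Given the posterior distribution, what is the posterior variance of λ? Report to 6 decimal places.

With a Gamma(shape α, rate β) prior on the exponential rate λ, the posterior after n observations with total T = Σxᵢ is Gamma(α+n, β+T).
Posterior: Gamma(4.65+12, 19.01+5.06) = Gamma(16.65, 24.07).
Var = α/β² = 0.028738.

0.028738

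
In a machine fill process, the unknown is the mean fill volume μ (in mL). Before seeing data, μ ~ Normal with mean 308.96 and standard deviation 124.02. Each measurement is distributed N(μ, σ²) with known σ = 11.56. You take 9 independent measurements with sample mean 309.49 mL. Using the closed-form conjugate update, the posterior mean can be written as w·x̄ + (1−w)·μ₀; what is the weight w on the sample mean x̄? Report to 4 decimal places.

0.9990

For Normal data with known variance σ², a Normal(μ₀, σ₀²) prior on μ is conjugate. Posterior precision = 1/σ₀² + n/σ²; posterior mean is the precision-weighted average of μ₀ and x̄.
σ₀² = 124.02² = 15380.9604, σ² = 11.56² = 133.6336. Prior precision 1/σ₀² = 1/15380.9604; data precision n/σ² = 9/133.6336.
w = (n/σ²)/(1/σ₀² + n/σ²) = n·σ₀²/(σ² + n·σ₀²) = 9·15380.9604/(133.6336 + 9·15380.9604) = 138428.6436/138562.2772 = 0.9990.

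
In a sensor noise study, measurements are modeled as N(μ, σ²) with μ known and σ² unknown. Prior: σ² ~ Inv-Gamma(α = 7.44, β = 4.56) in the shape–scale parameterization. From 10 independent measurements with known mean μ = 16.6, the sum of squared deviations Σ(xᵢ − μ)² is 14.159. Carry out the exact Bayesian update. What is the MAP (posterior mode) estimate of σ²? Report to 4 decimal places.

With known mean μ and an Inverse-Gamma(α, β) prior on σ², the Normal likelihood is conjugate: posterior is Inv-Gamma(α + n/2, β + Σ(xᵢ−μ)²/2).
Posterior: Inv-Gamma(7.44 + 10/2, 4.56 + 14.159/2) = Inv-Gamma(12.44, 11.6395).
Mode = β/(α+1) = 11.6395/13.44 = 0.8660.

0.8660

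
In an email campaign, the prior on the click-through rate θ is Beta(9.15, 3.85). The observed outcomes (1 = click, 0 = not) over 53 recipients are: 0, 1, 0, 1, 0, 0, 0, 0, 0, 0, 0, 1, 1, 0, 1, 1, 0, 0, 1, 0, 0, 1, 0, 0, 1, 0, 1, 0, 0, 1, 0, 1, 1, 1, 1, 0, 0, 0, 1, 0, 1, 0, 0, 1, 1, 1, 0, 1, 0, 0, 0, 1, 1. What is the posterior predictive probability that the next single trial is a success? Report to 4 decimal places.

0.4871

The Beta prior is conjugate to a Binomial/Bernoulli likelihood; the update adds successes to α and failures to β.
Posterior: Beta(α+k, β+n−k) = Beta(9.15+23, 3.85+30) = Beta(32.15, 33.85).
For a single future Bernoulli trial, P(success | data) = α/(α+β) = 0.4871.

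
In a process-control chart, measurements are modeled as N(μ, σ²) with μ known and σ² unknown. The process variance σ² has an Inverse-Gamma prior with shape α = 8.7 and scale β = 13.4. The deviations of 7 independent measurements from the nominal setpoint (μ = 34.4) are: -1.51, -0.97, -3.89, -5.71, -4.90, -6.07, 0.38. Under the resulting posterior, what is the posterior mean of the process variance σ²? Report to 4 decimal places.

6.1945

With known mean μ and an Inverse-Gamma(α, β) prior on σ², the Normal likelihood is conjugate: posterior is Inv-Gamma(α + n/2, β + Σ(xᵢ−μ)²/2).
Σ(xᵢ−μ)² = (-1.51)² + (-0.97)² + (-3.89)² + (-5.71)² + (-4.90)² + (-6.07)² + (0.38)² = 111.9565.
Posterior: Inv-Gamma(8.7 + 7/2, 13.4 + 111.9565/2) = Inv-Gamma(12.20, 69.37825).
E[σ²|data] = β/(α−1) = 69.37825/11.20 = 6.1945.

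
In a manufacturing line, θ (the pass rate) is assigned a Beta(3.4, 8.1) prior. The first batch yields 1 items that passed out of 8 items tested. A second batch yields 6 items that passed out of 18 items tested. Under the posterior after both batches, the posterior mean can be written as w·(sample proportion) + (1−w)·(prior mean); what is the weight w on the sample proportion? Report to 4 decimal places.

The Beta prior is conjugate to a Binomial/Bernoulli likelihood; the update adds successes to α and failures to β.
Total number of items tested: n = 8 + 18 = 26.
Posterior mean = (α₀+k)/(α₀+β₀+n) = [n/(α₀+β₀+n)]·(k/n) + [(α₀+β₀)/(α₀+β₀+n)]·α₀/(α₀+β₀), so only n and the prior enter the weight.
The weight on the data is w = n/(α₀+β₀+n) = 26/(3.4+8.1+26) = 26/37.5 = 0.6933.

0.6933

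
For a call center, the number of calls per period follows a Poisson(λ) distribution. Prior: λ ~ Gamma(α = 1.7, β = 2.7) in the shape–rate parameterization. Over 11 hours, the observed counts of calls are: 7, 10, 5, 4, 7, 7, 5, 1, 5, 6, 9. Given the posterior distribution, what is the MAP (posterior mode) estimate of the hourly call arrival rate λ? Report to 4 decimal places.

With a Gamma(shape α, rate β) prior, the Poisson likelihood is conjugate: the posterior is Gamma(α + ΣXᵢ, β + n).
Sum of counts S = 66 over n = 11 hours.
Posterior: Gamma(α+S, β+n) = Gamma(1.7+66, 2.7+11) = Gamma(67.7, 13.7).
Mode of Gamma(α,β) for α≥1 is (α−1)/β = 66.7/13.7 = 4.8686.

4.8686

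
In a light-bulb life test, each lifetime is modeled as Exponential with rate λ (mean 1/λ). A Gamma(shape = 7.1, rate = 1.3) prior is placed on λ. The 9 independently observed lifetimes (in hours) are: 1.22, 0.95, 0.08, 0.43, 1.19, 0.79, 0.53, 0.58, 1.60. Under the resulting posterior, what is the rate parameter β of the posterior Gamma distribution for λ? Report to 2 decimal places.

With a Gamma(shape α, rate β) prior on the exponential rate λ, the posterior after n observations with total T = Σxᵢ is Gamma(α+n, β+T).
Sum of observations T = 7.37 hours; n = 9.
Posterior: Gamma(7.1+9, 1.3+7.37) = Gamma(16.1, 8.67).
Posterior β = 8.67.

8.67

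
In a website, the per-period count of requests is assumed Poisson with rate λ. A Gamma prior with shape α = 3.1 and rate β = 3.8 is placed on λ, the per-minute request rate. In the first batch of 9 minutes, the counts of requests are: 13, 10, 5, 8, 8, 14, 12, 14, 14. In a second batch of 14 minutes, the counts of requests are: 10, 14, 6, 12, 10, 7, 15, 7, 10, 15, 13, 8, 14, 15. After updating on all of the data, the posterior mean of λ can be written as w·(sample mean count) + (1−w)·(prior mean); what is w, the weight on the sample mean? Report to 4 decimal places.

With a Gamma(shape α, rate β) prior, the Poisson likelihood is conjugate: the posterior is Gamma(α + ΣXᵢ, β + n).
Total number of minutes: n = 9 + 14 = 23.
Posterior mean = (α₀+S)/(β₀+n) = [n/(β₀+n)]·(S/n) + [β₀/(β₀+n)]·(α₀/β₀), so only n and β₀ enter the weight.
Weight on data w = n/(β₀+n) = 23/(3.8+23) = 23/26.8 = 0.8582.

0.8582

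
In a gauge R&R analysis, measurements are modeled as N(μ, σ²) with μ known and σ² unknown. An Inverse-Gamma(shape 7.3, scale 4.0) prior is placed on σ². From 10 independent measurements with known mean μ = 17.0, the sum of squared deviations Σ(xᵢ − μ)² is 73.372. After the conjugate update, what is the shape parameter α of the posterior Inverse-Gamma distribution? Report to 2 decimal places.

12.30

With known mean μ and an Inverse-Gamma(α, β) prior on σ², the Normal likelihood is conjugate: posterior is Inv-Gamma(α + n/2, β + Σ(xᵢ−μ)²/2).
Posterior: Inv-Gamma(7.3 + 10/2, 4.0 + 73.372/2) = Inv-Gamma(12.30, 40.6860).
Posterior α = 12.30.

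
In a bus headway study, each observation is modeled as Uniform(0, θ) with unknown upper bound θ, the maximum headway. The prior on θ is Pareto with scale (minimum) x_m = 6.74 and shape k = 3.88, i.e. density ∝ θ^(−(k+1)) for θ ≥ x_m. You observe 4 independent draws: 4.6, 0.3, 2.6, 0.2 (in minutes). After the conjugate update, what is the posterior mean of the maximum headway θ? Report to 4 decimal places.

A Pareto(scale x_m, shape k) prior on the upper bound θ of Uniform(0, θ) is conjugate: posterior is Pareto(max(x_m, max xᵢ), k + n).
Sample maximum = 4.6; prior scale x_m = 6.74 → posterior scale = max = 6.74.
Posterior shape = 3.88 + 4 = 7.88.
E[θ|data] = k·x_m/(k−1) = 7.88·6.74/6.88 = 7.7197.

7.7197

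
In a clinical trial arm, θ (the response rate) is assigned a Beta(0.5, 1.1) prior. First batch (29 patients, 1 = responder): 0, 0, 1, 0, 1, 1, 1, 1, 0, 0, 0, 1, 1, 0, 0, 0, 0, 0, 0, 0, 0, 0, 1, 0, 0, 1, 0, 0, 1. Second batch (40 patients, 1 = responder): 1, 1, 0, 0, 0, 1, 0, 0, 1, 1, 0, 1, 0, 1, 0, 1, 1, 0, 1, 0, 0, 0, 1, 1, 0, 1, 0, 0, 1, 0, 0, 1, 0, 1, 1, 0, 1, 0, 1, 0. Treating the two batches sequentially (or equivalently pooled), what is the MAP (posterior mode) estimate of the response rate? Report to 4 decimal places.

0.4155

The Beta prior is conjugate to a Binomial/Bernoulli likelihood; the update adds successes to α and failures to β.
After batch 1: Beta(0.5+10, 1.1+19) = Beta(10.5, 20.1).
After batch 2: Beta(10.5+19, 20.1+21) = Beta(29.5, 41.1).
Mode of Beta(a,b) for a,b>1 is (a−1)/(a+b−2) = 28.5/68.6 = 0.4155.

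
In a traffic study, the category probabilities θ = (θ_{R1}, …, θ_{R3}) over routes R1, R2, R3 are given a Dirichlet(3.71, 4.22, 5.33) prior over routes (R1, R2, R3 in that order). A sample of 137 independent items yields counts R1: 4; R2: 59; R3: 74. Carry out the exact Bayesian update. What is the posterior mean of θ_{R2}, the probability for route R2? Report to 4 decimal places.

The Dirichlet prior is conjugate to the Multinomial likelihood: each posterior αⱼ = prior αⱼ + observed count nⱼ.
Posterior concentration: (7.71, 63.22, 79.33), total = 150.26.
E[θ_{R2}|data] = α_{R2}/Σα = 63.22/150.26 = 0.4207.

0.4207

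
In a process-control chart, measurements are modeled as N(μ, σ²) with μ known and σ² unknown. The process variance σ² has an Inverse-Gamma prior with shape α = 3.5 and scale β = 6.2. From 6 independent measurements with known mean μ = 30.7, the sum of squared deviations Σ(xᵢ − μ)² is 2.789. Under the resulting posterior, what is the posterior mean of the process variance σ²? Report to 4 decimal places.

1.3808

With known mean μ and an Inverse-Gamma(α, β) prior on σ², the Normal likelihood is conjugate: posterior is Inv-Gamma(α + n/2, β + Σ(xᵢ−μ)²/2).
Posterior: Inv-Gamma(3.5 + 6/2, 6.2 + 2.789/2) = Inv-Gamma(6.50, 7.5945).
E[σ²|data] = β/(α−1) = 7.5945/5.50 = 1.3808.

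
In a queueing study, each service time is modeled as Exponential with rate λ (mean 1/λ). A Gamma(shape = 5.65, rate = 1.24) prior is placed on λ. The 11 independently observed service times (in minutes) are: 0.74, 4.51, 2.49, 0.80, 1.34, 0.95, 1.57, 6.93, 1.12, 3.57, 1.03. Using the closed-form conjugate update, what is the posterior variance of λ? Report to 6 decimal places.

0.024090

With a Gamma(shape α, rate β) prior on the exponential rate λ, the posterior after n observations with total T = Σxᵢ is Gamma(α+n, β+T).
Sum of observations T = 25.05 minutes; n = 11.
Posterior: Gamma(5.65+11, 1.24+25.05) = Gamma(16.65, 26.29).
Var = α/β² = 0.024090.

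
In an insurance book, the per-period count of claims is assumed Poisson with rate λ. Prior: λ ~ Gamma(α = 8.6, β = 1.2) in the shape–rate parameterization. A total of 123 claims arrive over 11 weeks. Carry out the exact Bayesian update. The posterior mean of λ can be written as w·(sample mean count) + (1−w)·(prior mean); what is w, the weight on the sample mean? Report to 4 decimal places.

0.9016

With a Gamma(shape α, rate β) prior, the Poisson likelihood is conjugate: the posterior is Gamma(α + ΣXᵢ, β + n).
Posterior mean = (α₀+S)/(β₀+n) = [n/(β₀+n)]·(S/n) + [β₀/(β₀+n)]·(α₀/β₀), so only n and β₀ enter the weight.
Weight on data w = n/(β₀+n) = 11/(1.2+11) = 11/12.2 = 0.9016.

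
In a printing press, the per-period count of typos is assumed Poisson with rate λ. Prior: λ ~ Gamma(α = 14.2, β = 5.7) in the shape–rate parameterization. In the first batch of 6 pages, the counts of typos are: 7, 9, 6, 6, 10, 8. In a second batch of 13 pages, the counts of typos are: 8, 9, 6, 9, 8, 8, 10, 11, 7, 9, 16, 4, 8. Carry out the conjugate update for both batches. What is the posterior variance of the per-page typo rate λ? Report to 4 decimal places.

0.2839

With a Gamma(shape α, rate β) prior, the Poisson likelihood is conjugate: the posterior is Gamma(α + ΣXᵢ, β + n).
Batch 1: sum of counts S = 46 over n = 6 pages.
After batch 1: Gamma(α+S, β+n) = Gamma(14.2+46, 5.7+6) = Gamma(60.2, 11.7).
Batch 2: sum of counts S = 113 over n = 13 pages.
After batch 2: Gamma(α+S, β+n) = Gamma(60.2+113, 11.7+13) = Gamma(173.2, 24.7).
Var = α/β² = 173.2/24.7² = 0.2839.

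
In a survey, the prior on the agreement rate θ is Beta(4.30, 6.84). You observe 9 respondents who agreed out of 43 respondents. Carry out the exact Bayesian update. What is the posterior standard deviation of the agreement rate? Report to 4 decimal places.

0.0580

The Beta prior is conjugate to a Binomial/Bernoulli likelihood; the update adds successes to α and failures to β.
Posterior: Beta(α+k, β+n−k) = Beta(4.30+9, 6.84+34) = Beta(13.30, 40.84).
Var = αβ/((α+β)²(α+β+1)) = 13.30·40.84/(54.14²·55.14) = 0.00336073; SD = √0.00336073 = 0.0580.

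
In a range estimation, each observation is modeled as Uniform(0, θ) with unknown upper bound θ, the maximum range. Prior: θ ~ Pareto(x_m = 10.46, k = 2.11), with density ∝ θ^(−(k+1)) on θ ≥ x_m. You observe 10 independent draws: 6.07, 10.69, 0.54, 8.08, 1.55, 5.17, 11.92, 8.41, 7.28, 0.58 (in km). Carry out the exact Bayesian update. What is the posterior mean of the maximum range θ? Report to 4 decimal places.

A Pareto(scale x_m, shape k) prior on the upper bound θ of Uniform(0, θ) is conjugate: posterior is Pareto(max(x_m, max xᵢ), k + n).
Sample maximum = 11.92; prior scale x_m = 10.46 → posterior scale = max = 11.92.
Posterior shape = 2.11 + 10 = 12.11.
E[θ|data] = k·x_m/(k−1) = 12.11·11.92/11.11 = 12.9929.

12.9929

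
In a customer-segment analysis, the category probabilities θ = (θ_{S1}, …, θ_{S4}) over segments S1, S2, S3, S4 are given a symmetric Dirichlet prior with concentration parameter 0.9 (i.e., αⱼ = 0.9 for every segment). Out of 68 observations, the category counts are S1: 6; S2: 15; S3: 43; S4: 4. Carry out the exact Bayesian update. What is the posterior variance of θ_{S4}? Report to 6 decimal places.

The Dirichlet prior is conjugate to the Multinomial likelihood: each posterior αⱼ = prior αⱼ + observed count nⱼ.
Posterior concentration: (6.9, 15.9, 43.9, 4.9), total = 71.6.
Var[θ_j] = α_j(Σα−α_j)/((Σα)²(Σα+1)) = 4.9·66.7/(71.6²·72.6) = 0.000878.

0.000878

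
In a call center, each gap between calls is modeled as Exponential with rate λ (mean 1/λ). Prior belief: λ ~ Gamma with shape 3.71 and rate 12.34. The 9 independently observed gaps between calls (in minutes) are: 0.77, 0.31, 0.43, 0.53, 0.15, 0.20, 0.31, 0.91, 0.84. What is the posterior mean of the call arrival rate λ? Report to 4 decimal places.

With a Gamma(shape α, rate β) prior on the exponential rate λ, the posterior after n observations with total T = Σxᵢ is Gamma(α+n, β+T).
Sum of observations T = 4.45 minutes; n = 9.
Posterior: Gamma(3.71+9, 12.34+4.45) = Gamma(12.71, 16.79).
Posterior mean of λ = α/β = 12.71/16.79 = 0.7570.

0.7570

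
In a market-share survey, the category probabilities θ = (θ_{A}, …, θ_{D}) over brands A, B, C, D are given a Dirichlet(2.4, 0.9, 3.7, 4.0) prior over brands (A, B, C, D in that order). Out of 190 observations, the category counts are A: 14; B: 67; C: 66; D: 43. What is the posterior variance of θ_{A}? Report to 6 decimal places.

The Dirichlet prior is conjugate to the Multinomial likelihood: each posterior αⱼ = prior αⱼ + observed count nⱼ.
Posterior concentration: (16.4, 67.9, 69.7, 47.0), total = 201.0.
Var[θ_j] = α_j(Σα−α_j)/((Σα)²(Σα+1)) = 16.4·184.6/(201.0²·202.0) = 0.000371.

0.000371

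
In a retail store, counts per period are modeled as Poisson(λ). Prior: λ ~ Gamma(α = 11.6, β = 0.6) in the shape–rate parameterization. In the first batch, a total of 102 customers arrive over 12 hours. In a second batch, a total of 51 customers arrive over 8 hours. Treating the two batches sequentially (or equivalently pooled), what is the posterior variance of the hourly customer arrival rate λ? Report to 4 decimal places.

0.3879

With a Gamma(shape α, rate β) prior, the Poisson likelihood is conjugate: the posterior is Gamma(α + ΣXᵢ, β + n).
After batch 1: Gamma(α+S, β+n) = Gamma(11.6+102, 0.6+12) = Gamma(113.6, 12.6).
After batch 2: Gamma(α+S, β+n) = Gamma(113.6+51, 12.6+8) = Gamma(164.6, 20.6).
Var = α/β² = 164.6/20.6² = 0.3879.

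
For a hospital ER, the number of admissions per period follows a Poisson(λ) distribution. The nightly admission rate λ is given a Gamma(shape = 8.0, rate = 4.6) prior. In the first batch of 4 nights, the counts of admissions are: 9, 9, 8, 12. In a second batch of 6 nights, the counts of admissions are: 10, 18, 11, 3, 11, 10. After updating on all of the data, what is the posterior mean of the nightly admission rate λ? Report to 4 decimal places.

7.4658

With a Gamma(shape α, rate β) prior, the Poisson likelihood is conjugate: the posterior is Gamma(α + ΣXᵢ, β + n).
Batch 1: sum of counts S = 38 over n = 4 nights.
After batch 1: Gamma(α+S, β+n) = Gamma(8.0+38, 4.6+4) = Gamma(46.0, 8.6).
Batch 2: sum of counts S = 63 over n = 6 nights.
After batch 2: Gamma(α+S, β+n) = Gamma(46.0+63, 8.6+6) = Gamma(109.0, 14.6).
Posterior mean = α/β = 109.0/14.6 = 7.4658.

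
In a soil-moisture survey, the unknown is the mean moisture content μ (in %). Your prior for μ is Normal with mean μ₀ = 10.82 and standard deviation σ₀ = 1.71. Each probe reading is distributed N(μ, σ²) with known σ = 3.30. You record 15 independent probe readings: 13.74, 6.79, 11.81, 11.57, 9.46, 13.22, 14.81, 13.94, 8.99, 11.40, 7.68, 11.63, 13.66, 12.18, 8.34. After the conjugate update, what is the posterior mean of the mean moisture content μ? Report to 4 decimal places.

11.1896

For Normal data with known variance σ², a Normal(μ₀, σ₀²) prior on μ is conjugate. Posterior precision = 1/σ₀² + n/σ²; posterior mean is the precision-weighted average of μ₀ and x̄.
Σxᵢ = 13.74 + 6.79 + 11.81 + 11.57 + 9.46 + 13.22 + 14.81 + 13.94 + 8.99 + 11.40 + 7.68 + 11.63 + 13.66 + 12.18 + 8.34 = 169.22, so n·x̄ = 169.22.
σ₀² = 1.71² = 2.9241, σ² = 3.30² = 10.89; σ² + n·σ₀² = 10.89 + 15·2.9241 = 54.7515.
Posterior mean = (μ₀/σ₀² + n·x̄/σ²)/(1/σ₀² + n/σ²) = (σ²·μ₀ + σ₀²·n·x̄)/(σ² + n·σ₀²) = (10.89·10.82 + 2.9241·169.22)/54.7515 = 612.646002/54.7515 = 11.1896.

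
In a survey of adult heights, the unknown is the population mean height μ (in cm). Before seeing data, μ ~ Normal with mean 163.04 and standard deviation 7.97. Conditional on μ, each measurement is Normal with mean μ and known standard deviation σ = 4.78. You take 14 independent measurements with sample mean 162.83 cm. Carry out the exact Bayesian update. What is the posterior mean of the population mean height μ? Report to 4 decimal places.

For Normal data with known variance σ², a Normal(μ₀, σ₀²) prior on μ is conjugate. Posterior precision = 1/σ₀² + n/σ²; posterior mean is the precision-weighted average of μ₀ and x̄.
n·x̄ = 14·162.83 = 2279.62.
σ₀² = 7.97² = 63.5209, σ² = 4.78² = 22.8484; σ² + n·σ₀² = 22.8484 + 14·63.5209 = 912.141.
Posterior mean = (μ₀/σ₀² + n·x̄/σ²)/(1/σ₀² + n/σ²) = (σ²·μ₀ + σ₀²·n·x̄)/(σ² + n·σ₀²) = (22.8484·163.04 + 63.5209·2279.62)/912.141 = 148528.717194/912.141 = 162.8353.

162.8353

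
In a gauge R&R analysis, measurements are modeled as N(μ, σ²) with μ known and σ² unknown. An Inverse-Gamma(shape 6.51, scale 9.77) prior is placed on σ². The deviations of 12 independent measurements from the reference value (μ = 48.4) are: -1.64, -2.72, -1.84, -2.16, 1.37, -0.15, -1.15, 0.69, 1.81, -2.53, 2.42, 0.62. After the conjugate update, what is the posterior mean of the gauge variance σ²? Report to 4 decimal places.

With known mean μ and an Inverse-Gamma(α, β) prior on σ², the Normal likelihood is conjugate: posterior is Inv-Gamma(α + n/2, β + Σ(xᵢ−μ)²/2).
Σ(xᵢ−μ)² = (-1.64)² + (-2.72)² + (-1.84)² + (-2.16)² + (1.37)² + (-0.15)² + (-1.15)² + (0.69)² + (1.81)² + (-2.53)² + (2.42)² + (0.62)² = 37.7550.
Posterior: Inv-Gamma(6.51 + 12/2, 9.77 + 37.7550/2) = Inv-Gamma(12.51, 28.64750).
E[σ²|data] = β/(α−1) = 28.64750/11.51 = 2.4889.

2.4889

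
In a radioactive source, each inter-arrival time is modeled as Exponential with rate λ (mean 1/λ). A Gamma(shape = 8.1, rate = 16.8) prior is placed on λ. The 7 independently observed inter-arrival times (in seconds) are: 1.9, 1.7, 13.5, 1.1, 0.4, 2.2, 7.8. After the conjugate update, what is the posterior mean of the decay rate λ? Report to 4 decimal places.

With a Gamma(shape α, rate β) prior on the exponential rate λ, the posterior after n observations with total T = Σxᵢ is Gamma(α+n, β+T).
Sum of observations T = 28.6 seconds; n = 7.
Posterior: Gamma(8.1+7, 16.8+28.6) = Gamma(15.1, 45.4).
Posterior mean of λ = α/β = 15.1/45.4 = 0.3326.

0.3326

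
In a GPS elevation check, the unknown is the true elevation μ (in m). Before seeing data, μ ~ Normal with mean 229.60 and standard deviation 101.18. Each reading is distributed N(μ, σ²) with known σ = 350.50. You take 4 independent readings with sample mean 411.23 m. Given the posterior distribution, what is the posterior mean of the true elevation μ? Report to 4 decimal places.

For Normal data with known variance σ², a Normal(μ₀, σ₀²) prior on μ is conjugate. Posterior precision = 1/σ₀² + n/σ²; posterior mean is the precision-weighted average of μ₀ and x̄.
n·x̄ = 4·411.23 = 1644.92.
σ₀² = 101.18² = 10237.3924, σ² = 350.50² = 122850.25; σ² + n·σ₀² = 122850.25 + 4·10237.3924 = 163799.8196.
Posterior mean = (μ₀/σ₀² + n·x̄/σ²)/(1/σ₀² + n/σ²) = (σ²·μ₀ + σ₀²·n·x̄)/(σ² + n·σ₀²) = (122850.25·229.60 + 10237.3924·1644.92)/163799.8196 = 45046108.906608/163799.8196 = 275.0071.

275.0071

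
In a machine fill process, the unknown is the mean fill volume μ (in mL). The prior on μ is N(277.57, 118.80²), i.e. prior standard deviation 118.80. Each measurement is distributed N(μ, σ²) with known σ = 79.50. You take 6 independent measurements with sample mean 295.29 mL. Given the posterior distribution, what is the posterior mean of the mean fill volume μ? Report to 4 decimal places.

For Normal data with known variance σ², a Normal(μ₀, σ₀²) prior on μ is conjugate. Posterior precision = 1/σ₀² + n/σ²; posterior mean is the precision-weighted average of μ₀ and x̄.
n·x̄ = 6·295.29 = 1771.74.
σ₀² = 118.80² = 14113.44, σ² = 79.50² = 6320.25; σ² + n·σ₀² = 6320.25 + 6·14113.44 = 91000.89.
Posterior mean = (μ₀/σ₀² + n·x̄/σ²)/(1/σ₀² + n/σ²) = (σ²·μ₀ + σ₀²·n·x̄)/(σ² + n·σ₀²) = (6320.25·277.57 + 14113.44·1771.74)/91000.89 = 26759657.9781/91000.89 = 294.0593.

294.0593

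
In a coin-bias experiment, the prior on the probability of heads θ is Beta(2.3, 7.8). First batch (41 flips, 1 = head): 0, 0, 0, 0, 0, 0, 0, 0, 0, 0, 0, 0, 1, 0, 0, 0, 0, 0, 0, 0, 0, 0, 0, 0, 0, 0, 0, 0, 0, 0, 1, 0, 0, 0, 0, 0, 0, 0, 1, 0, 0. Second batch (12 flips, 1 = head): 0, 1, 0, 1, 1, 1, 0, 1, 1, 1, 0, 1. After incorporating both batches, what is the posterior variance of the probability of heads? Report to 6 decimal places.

0.002595

The Beta prior is conjugate to a Binomial/Bernoulli likelihood; the update adds successes to α and failures to β.
After batch 1: Beta(2.3+3, 7.8+38) = Beta(5.3, 45.8).
After batch 2: Beta(5.3+8, 45.8+4) = Beta(13.3, 49.8).
Var = αβ/((α+β)²(α+β+1)) = 13.3·49.8/(63.1²·64.1) = 0.002595.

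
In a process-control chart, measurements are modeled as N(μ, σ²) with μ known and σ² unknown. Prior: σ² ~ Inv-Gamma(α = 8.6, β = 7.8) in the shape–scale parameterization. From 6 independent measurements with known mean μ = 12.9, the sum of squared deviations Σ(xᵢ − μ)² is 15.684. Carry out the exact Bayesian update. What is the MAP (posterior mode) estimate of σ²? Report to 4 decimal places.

1.2414

With known mean μ and an Inverse-Gamma(α, β) prior on σ², the Normal likelihood is conjugate: posterior is Inv-Gamma(α + n/2, β + Σ(xᵢ−μ)²/2).
Posterior: Inv-Gamma(8.6 + 6/2, 7.8 + 15.684/2) = Inv-Gamma(11.60, 15.6420).
Mode = β/(α+1) = 15.6420/12.60 = 1.2414.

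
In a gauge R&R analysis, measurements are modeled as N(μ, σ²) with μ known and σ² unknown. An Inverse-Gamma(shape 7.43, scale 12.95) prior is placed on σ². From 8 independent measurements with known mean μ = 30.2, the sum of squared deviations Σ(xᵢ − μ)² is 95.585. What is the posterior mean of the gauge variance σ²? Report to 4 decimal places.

5.8238

With known mean μ and an Inverse-Gamma(α, β) prior on σ², the Normal likelihood is conjugate: posterior is Inv-Gamma(α + n/2, β + Σ(xᵢ−μ)²/2).
Posterior: Inv-Gamma(7.43 + 8/2, 12.95 + 95.585/2) = Inv-Gamma(11.43, 60.7425).
E[σ²|data] = β/(α−1) = 60.7425/10.43 = 5.8238.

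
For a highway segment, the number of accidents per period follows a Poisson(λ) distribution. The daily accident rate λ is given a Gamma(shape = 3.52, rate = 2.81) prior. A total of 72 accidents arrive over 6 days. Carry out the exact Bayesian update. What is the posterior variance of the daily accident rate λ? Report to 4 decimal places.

With a Gamma(shape α, rate β) prior, the Poisson likelihood is conjugate: the posterior is Gamma(α + ΣXᵢ, β + n).
Posterior: Gamma(α+S, β+n) = Gamma(3.52+72, 2.81+6) = Gamma(75.52, 8.81).
Var = α/β² = 75.52/8.81² = 0.9730.

0.9730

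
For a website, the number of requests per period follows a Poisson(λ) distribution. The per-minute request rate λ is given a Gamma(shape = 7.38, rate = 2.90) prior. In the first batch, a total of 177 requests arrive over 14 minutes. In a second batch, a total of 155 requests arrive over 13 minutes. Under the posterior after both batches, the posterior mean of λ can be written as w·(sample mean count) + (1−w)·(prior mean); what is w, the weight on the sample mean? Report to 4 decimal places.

0.9030

With a Gamma(shape α, rate β) prior, the Poisson likelihood is conjugate: the posterior is Gamma(α + ΣXᵢ, β + n).
Total number of minutes: n = 14 + 13 = 27.
Posterior mean = (α₀+S)/(β₀+n) = [n/(β₀+n)]·(S/n) + [β₀/(β₀+n)]·(α₀/β₀), so only n and β₀ enter the weight.
Weight on data w = n/(β₀+n) = 27/(2.90+27) = 27/29.90 = 0.9030.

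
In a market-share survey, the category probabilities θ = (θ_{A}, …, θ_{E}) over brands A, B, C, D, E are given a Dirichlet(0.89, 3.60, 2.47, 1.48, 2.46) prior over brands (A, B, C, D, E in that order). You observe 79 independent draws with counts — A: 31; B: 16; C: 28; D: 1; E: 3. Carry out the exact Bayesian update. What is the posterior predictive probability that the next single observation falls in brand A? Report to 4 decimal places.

The Dirichlet prior is conjugate to the Multinomial likelihood: each posterior αⱼ = prior αⱼ + observed count nⱼ.
Posterior concentration: (31.89, 19.60, 30.47, 2.48, 5.46), total = 89.90.
P(next = A | data) = α_{A}/Σα = 0.3547.

0.3547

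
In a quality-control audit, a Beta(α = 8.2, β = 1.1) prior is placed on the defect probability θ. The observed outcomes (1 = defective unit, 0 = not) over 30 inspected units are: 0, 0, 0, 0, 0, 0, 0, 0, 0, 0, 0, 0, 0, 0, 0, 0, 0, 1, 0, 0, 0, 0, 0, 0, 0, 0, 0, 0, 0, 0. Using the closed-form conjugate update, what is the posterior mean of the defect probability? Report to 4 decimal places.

0.2341

The Beta prior is conjugate to a Binomial/Bernoulli likelihood; the update adds successes to α and failures to β.
Posterior: Beta(α+k, β+n−k) = Beta(8.2+1, 1.1+29) = Beta(9.2, 30.1).
Posterior mean = α/(α+β) = 9.2/39.3 = 0.2341.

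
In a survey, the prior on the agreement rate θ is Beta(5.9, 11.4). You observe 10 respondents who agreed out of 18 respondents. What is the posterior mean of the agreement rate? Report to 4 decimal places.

0.4504

The Beta prior is conjugate to a Binomial/Bernoulli likelihood; the update adds successes to α and failures to β.
Posterior: Beta(α+k, β+n−k) = Beta(5.9+10, 11.4+8) = Beta(15.9, 19.4).
Posterior mean = α/(α+β) = 15.9/35.3 = 0.4504.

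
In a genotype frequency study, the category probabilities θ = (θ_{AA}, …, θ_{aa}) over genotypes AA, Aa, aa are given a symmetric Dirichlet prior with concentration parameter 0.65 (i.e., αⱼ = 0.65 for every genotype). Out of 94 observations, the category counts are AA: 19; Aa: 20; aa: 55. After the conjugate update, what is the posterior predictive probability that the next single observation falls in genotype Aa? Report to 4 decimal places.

The Dirichlet prior is conjugate to the Multinomial likelihood: each posterior αⱼ = prior αⱼ + observed count nⱼ.
Posterior concentration: (19.65, 20.65, 55.65), total = 95.95.
P(next = Aa | data) = α_{Aa}/Σα = 0.2152.

0.2152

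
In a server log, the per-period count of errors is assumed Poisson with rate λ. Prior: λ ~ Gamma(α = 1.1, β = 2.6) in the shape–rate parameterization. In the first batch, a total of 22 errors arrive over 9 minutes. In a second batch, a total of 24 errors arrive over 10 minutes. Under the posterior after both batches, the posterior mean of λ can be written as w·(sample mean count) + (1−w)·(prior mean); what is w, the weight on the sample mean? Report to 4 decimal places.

0.8796

With a Gamma(shape α, rate β) prior, the Poisson likelihood is conjugate: the posterior is Gamma(α + ΣXᵢ, β + n).
Total number of minutes: n = 9 + 10 = 19.
Posterior mean = (α₀+S)/(β₀+n) = [n/(β₀+n)]·(S/n) + [β₀/(β₀+n)]·(α₀/β₀), so only n and β₀ enter the weight.
Weight on data w = n/(β₀+n) = 19/(2.6+19) = 19/21.6 = 0.8796.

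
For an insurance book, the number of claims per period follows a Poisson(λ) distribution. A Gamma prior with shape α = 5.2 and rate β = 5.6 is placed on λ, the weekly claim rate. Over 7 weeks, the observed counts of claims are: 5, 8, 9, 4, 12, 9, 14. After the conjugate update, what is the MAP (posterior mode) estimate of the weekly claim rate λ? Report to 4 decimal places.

5.1746

With a Gamma(shape α, rate β) prior, the Poisson likelihood is conjugate: the posterior is Gamma(α + ΣXᵢ, β + n).
Sum of counts S = 61 over n = 7 weeks.
Posterior: Gamma(α+S, β+n) = Gamma(5.2+61, 5.6+7) = Gamma(66.2, 12.6).
Mode of Gamma(α,β) for α≥1 is (α−1)/β = 65.2/12.6 = 5.1746.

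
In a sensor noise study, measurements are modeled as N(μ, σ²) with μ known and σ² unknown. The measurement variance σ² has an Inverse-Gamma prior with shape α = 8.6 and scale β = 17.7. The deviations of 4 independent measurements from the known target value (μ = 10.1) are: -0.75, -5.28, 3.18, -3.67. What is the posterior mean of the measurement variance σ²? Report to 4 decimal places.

With known mean μ and an Inverse-Gamma(α, β) prior on σ², the Normal likelihood is conjugate: posterior is Inv-Gamma(α + n/2, β + Σ(xᵢ−μ)²/2).
Σ(xᵢ−μ)² = (-0.75)² + (-5.28)² + (3.18)² + (-3.67)² = 52.0222.
Posterior: Inv-Gamma(8.6 + 4/2, 17.7 + 52.0222/2) = Inv-Gamma(10.60, 43.71110).
E[σ²|data] = β/(α−1) = 43.71110/9.60 = 4.5532.

4.5532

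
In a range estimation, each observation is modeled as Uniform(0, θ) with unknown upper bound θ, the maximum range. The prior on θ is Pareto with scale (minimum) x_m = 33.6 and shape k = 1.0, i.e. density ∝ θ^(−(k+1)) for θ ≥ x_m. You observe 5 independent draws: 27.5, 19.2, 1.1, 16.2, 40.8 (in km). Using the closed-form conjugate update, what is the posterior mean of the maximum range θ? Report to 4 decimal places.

48.9600

A Pareto(scale x_m, shape k) prior on the upper bound θ of Uniform(0, θ) is conjugate: posterior is Pareto(max(x_m, max xᵢ), k + n).
Sample maximum = 40.8; prior scale x_m = 33.6 → posterior scale = max = 40.8.
Posterior shape = 1.0 + 5 = 6.0.
E[θ|data] = k·x_m/(k−1) = 6.0·40.8/5.0 = 48.9600.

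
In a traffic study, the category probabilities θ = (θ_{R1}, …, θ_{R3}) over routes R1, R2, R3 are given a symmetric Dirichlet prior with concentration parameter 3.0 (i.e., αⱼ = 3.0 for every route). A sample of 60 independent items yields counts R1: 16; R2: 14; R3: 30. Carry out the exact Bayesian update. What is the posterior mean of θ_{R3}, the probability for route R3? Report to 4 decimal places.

0.4783

The Dirichlet prior is conjugate to the Multinomial likelihood: each posterior αⱼ = prior αⱼ + observed count nⱼ.
Posterior concentration: (19.0, 17.0, 33.0), total = 69.0.
E[θ_{R3}|data] = α_{R3}/Σα = 33.0/69.0 = 0.4783.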